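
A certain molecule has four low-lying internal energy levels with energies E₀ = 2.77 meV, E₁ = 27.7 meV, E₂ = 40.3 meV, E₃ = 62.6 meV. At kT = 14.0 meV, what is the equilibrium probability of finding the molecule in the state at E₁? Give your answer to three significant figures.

0.135

Eᵢ/kT = 0.19786, 1.9786, 2.8786, 4.4714.
Z = Σ e^(−Eᵢ/kT) = e^(−0.19786) + e^(−1.9786) + e^(−2.8786) + e^(−4.4714) = 0.82048 + 0.13826 + 0.056213 + 0.011431 = 1.0264.
P₁ = e^(−E₁/kT) / Z = 0.13826/1.0264 = 0.135.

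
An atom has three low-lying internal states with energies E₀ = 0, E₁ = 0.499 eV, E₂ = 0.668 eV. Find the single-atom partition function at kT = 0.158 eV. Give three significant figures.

Eᵢ/kT = 0, 3.1582, 4.2278.
Z = Σ e^(−Eᵢ/kT) = e^(−0) + e^(−3.1582) + e^(−4.2278) = 1.0000 + 0.042502 + 0.014584 = 1.0571.

Z = 1.06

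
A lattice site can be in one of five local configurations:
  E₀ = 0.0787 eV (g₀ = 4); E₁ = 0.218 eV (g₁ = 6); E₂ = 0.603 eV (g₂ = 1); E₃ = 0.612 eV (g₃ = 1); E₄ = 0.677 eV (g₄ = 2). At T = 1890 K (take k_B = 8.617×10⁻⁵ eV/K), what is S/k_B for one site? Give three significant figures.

2.29

k_BT = 8.617×10⁻⁵ × 1890 K = 0.16286 eV.
Eᵢ/kT = 0.48324, 1.3386, 3.7026, 3.7578, 4.1569.
Z = Σ gᵢe^(−Eᵢ/kT) = 4·e^(−0.48324) + 6·e^(−1.3386) + 1·e^(−3.7026) + 1·e^(−3.7578) + 2·e^(−4.1569) = 2.4671 + 1.5733 + 0.024659 + 0.023335 + 0.031312 = 4.1197.
⟨E⟩ = Σ EᵢPᵢ = 0.14260 eV.
S/k_B = ln Z + ⟨E⟩/kT = ln(4.1197) + 0.14260/0.16286 = 1.4158 + 0.87560 = 2.29.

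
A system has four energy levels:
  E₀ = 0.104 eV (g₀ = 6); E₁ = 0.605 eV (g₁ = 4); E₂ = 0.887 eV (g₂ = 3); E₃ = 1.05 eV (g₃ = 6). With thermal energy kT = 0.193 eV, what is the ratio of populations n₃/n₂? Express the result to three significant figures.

n₃/n₂ = (g₃/g₂) exp[−(E₃−E₂)/kT] = (6/3) × exp(−(0.163 eV)/(0.193 eV)) = (6/3) × exp(-0.84456) = 0.859.

0.859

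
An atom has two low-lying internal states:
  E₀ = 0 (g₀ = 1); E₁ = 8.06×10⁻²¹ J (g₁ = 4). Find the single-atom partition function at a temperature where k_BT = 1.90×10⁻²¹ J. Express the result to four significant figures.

Z = 1.058

Eᵢ/kT = 0, 4.24211.
Z = Σ gᵢe^(−Eᵢ/kT) = 1·e^(−0) + 4·e^(−4.24211) = 1.00000 + 0.0575089 = 1.05751.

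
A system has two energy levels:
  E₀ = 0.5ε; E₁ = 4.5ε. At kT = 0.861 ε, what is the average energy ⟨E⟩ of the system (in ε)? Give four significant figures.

0.5380 ε

Eᵢ/kT = 0.580720, 5.22648.
Z = Σ e^(−Eᵢ/kT) = e^(−0.580720) + e^(−5.22648) = 0.559495 + 0.00537240 = 0.564867.
⟨E⟩ = Σ Eᵢ e^(−Eᵢ/kT) / Z = (0.5·0.559495 + 4.5·0.00537240) / 0.564867 = 0.5380 ε.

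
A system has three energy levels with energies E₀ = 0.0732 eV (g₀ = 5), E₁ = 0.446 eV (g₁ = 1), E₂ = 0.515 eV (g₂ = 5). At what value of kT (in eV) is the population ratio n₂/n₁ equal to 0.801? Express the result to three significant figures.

0.0377 eV

n₂/n₁ = (g₂/g₁) exp[−(E₂−E₁)/kT] = 0.801.
⇒ (E₂−E₁)/kT = ln((5/1)/0.801) = ln(6.2422) = 1.8313.
kT = 0.069 eV / 1.8313 = 0.0377 eV.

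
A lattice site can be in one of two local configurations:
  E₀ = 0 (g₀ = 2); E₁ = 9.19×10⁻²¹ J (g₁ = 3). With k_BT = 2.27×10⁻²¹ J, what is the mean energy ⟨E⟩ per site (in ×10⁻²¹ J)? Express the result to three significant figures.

0.234 ×10⁻²¹ J

Eᵢ/kT = 0, 4.0485.
Z = Σ gᵢe^(−Eᵢ/kT) = 2·e^(−0) + 3·e^(−4.0485) = 2.0000 + 0.052346 = 2.0523.
⟨E⟩ = Σ Eᵢ gᵢe^(−Eᵢ/kT) / Z = (0·2.0000 + 9.19·0.052346) / 2.0523 = 0.234 ×10⁻²¹ J.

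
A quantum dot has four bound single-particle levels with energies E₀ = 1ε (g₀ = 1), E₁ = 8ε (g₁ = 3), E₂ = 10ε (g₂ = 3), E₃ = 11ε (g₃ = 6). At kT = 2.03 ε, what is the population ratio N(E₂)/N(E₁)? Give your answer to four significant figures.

0.3734

n₂/n₁ = (g₂/g₁) exp[−(E₂−E₁)/kT] = (3/3) × exp(−(2ε)/(2.03ε)) = (3/3) × exp(-0.985222) = 0.3734.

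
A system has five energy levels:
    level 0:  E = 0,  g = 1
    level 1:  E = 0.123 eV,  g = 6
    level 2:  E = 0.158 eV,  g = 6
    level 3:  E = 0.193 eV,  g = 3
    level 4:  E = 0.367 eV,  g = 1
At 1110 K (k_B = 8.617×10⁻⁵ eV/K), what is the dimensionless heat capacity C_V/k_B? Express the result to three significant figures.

0.496

k_BT = 8.617×10⁻⁵ × 1110 K = 0.095649 eV.
Eᵢ/kT = 0, 1.2860, 1.6519, 2.0178, 3.8369.
Z = Σ gᵢe^(−Eᵢ/kT) = 1·e^(−0) + 6·e^(−1.2860) + 6·e^(−1.6519) + 3·e^(−2.0178) + 1·e^(−3.8369) = 1.0000 + 1.6582 + 1.1501 + 0.39884 + 0.021560 = 4.2287.
⟨E⟩ = 0.11128 eV, ⟨E²⟩ = 0.016922 eV².
C_V/k_B = (⟨E²⟩ − ⟨E⟩²)/(kT)² = (0.016922 − 0.012383)/0.0091487 = 0.496.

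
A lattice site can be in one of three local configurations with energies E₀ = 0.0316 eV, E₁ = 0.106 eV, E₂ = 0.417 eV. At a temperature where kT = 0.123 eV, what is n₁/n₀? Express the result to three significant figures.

n₁/n₀ = exp[−(E₁−E₀)/kT] = exp(−(0.0744 eV)/(0.123 eV)) = exp(-0.60488) = 0.546.

0.546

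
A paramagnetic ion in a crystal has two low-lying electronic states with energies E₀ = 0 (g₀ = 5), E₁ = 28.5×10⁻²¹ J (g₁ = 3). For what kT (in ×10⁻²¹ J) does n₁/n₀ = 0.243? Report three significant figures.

31.5 ×10⁻²¹ J

n₁/n₀ = (g₁/g₀) exp[−(E₁−E₀)/kT] = 0.243.
⇒ (E₁−E₀)/kT = ln((3/5)/0.243) = ln(2.4691) = 0.90385.
kT = 28.5 ×10⁻²¹ J / 0.90385 = 31.5 ×10⁻²¹ J.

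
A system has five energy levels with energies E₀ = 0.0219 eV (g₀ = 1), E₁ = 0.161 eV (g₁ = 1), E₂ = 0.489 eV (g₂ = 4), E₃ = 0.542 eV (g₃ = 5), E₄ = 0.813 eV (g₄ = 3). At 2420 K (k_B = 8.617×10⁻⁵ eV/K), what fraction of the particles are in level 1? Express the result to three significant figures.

0.212

k_BT = 8.617×10⁻⁵ × 2420 K = 0.20853 eV.
Eᵢ/kT = 0.10502, 0.77207, 2.3450, 2.5991, 3.8987.
Z = Σ gᵢe^(−Eᵢ/kT) = 1·e^(−0.10502) + 1·e^(−0.77207) + 4·e^(−2.3450) + 5·e^(−2.5991) + 3·e^(−3.8987) = 0.90031 + 0.46206 + 0.38339 + 0.37170 + 0.060805 = 2.1783.
P₁ = g₁ e^(−E₁/kT) / Z = 0.46206/2.1783 = 0.212.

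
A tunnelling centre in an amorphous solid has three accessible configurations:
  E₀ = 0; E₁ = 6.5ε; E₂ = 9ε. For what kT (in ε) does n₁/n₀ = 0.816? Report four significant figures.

31.97 ε

n₁/n₀ = exp[−(E₁−E₀)/kT] = 0.816.
⇒ (E₁−E₀)/kT = ln(1/0.816) = ln(1.22549) = 0.203341.
kT = 6.5ε / 0.203341 = 31.97 ε.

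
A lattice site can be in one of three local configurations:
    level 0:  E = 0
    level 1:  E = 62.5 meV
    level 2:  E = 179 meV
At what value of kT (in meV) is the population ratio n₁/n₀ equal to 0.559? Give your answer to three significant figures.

107 meV

n₁/n₀ = exp[−(E₁−E₀)/kT] = 0.559.
⇒ (E₁−E₀)/kT = ln(1/0.559) = ln(1.7889) = 0.58160.
kT = 62.5 meV / 0.58160 = 107 meV.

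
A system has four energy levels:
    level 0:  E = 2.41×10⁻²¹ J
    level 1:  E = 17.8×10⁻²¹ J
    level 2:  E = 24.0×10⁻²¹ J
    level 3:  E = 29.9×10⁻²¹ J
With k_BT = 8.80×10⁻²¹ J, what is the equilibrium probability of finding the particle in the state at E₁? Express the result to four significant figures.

Eᵢ/kT = 0.273864, 2.02273, 2.72727, 3.39773.
Z = Σ e^(−Eᵢ/kT) = e^(−0.273864) + e^(−2.02273) + e^(−2.72727) + e^(−3.39773) = 0.760435 + 0.132294 + 0.0653976 + 0.0334491 = 0.991576.
P₁ = e^(−E₁/kT) / Z = 0.132294/0.991576 = 0.1334.

0.1334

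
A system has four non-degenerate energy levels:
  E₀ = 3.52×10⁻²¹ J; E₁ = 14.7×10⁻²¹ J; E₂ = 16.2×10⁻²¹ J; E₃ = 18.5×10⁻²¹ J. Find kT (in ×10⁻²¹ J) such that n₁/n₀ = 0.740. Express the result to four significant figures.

n₁/n₀ = exp[−(E₁−E₀)/kT] = 0.740.
⇒ (E₁−E₀)/kT = ln(1/0.740) = ln(1.35135) = 0.301104.
kT = 11.18 ×10⁻²¹ J / 0.301104 = 37.13 ×10⁻²¹ J.

37.13 ×10⁻²¹ J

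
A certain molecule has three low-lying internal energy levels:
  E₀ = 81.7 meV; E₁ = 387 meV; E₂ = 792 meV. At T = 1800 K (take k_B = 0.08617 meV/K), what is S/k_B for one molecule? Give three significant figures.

k_BT = 0.08617 × 1800 K = 155.11 meV.
Eᵢ/kT = 0.52672, 2.4950, 5.1061.
Z = Σ e^(−Eᵢ/kT) = e^(−0.52672) + e^(−2.4950) + e^(−5.1061) = 0.59054 + 0.082496 + 0.0060597 = 0.67910.
⟨E⟩ = Σ EᵢPᵢ = 125.12 meV.
S/k_B = ln Z + ⟨E⟩/kT = ln(0.67910) + 125.12/155.11 = -0.38699 + 0.80665 = 0.420.

0.420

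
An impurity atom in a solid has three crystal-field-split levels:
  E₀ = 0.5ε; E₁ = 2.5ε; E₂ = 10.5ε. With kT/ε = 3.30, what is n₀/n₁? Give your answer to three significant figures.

n₀/n₁ = exp[−(E₀−E₁)/kT] = exp(−(-2.0ε)/(3.30ε)) = exp(0.60606) = 1.83.

1.83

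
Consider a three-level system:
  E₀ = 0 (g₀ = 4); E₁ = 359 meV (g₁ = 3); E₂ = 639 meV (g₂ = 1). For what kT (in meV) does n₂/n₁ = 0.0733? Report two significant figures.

180 meV

n₂/n₁ = (g₂/g₁) exp[−(E₂−E₁)/kT] = 0.0733.
⇒ (E₂−E₁)/kT = ln((1/3)/0.0733) = ln(4.548) = 1.515.
kT = 280 meV / 1.515 = 180 meV.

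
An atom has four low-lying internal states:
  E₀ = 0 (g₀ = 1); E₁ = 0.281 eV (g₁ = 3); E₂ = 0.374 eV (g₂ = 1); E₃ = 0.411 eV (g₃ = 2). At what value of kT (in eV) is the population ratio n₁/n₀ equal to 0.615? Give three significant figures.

n₁/n₀ = (g₁/g₀) exp[−(E₁−E₀)/kT] = 0.615.
⇒ (E₁−E₀)/kT = ln((3/1)/0.615) = ln(4.8780) = 1.5847.
kT = 0.281 eV / 1.5847 = 0.177 eV.

0.177 eV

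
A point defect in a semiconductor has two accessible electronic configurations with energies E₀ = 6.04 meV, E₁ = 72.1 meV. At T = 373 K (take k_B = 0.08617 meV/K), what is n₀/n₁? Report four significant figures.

7.809

k_BT = 0.08617 × 373 K = 32.1414 meV.
n₀/n₁ = exp[−(E₀−E₁)/kT] = exp(−(-66.06 meV)/(32.1414 meV)) = exp(2.05529) = 7.809.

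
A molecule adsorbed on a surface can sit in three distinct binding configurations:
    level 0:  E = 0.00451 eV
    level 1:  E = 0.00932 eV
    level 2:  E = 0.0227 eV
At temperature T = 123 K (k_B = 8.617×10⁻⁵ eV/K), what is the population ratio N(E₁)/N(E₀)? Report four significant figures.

0.6352

k_BT = 8.617×10⁻⁵ × 123 K = 0.0105989 eV.
n₁/n₀ = exp[−(E₁−E₀)/kT] = exp(−(0.00481 eV)/(0.0105989 eV)) = exp(-0.453821) = 0.6352.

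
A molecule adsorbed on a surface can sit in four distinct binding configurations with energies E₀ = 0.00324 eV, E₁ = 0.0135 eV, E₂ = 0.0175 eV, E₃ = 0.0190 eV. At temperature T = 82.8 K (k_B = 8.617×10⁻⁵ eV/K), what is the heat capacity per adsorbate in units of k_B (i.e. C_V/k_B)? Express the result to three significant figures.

0.725

k_BT = 8.617×10⁻⁵ × 82.8 K = 0.0071349 eV.
Eᵢ/kT = 0.45411, 1.8921, 2.4527, 2.6630.
Z = Σ e^(−Eᵢ/kT) = e^(−0.45411) + e^(−1.8921) + e^(−2.4527) + e^(−2.6630) = 0.63501 + 0.15075 + 0.086061 + 0.069739 = 0.94156.
⟨E⟩ = 0.0073534 eV, ⟨E²⟩ = 0.000090990 eV².
C_V/k_B = (⟨E²⟩ − ⟨E⟩²)/(kT)² = (0.000090990 − 0.000054072)/0.000050907 = 0.725.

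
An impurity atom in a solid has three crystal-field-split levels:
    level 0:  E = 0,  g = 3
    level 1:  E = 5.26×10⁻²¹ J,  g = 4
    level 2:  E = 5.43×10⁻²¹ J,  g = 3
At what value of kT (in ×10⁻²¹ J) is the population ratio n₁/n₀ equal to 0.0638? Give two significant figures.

n₁/n₀ = (g₁/g₀) exp[−(E₁−E₀)/kT] = 0.0638.
⇒ (E₁−E₀)/kT = ln((4/3)/0.0638) = ln(20.90) = 3.040.
kT = 5.26 ×10⁻²¹ J / 3.040 = 1.7 ×10⁻²¹ J.

1.7 ×10⁻²¹ J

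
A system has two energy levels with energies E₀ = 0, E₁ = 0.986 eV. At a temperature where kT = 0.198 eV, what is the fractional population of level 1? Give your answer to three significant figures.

Eᵢ/kT = 0, 4.9798.
Z = Σ e^(−Eᵢ/kT) = e^(−0) + e^(−4.9798) = 1.0000 + 0.0068754 = 1.0069.
P₁ = e^(−E₁/kT) / Z = 0.0068754/1.0069 = 0.00683.

0.00683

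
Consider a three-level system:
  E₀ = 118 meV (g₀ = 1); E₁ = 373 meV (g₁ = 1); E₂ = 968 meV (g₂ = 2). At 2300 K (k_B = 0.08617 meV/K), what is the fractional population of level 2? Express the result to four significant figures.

0.02105

k_BT = 0.08617 × 2300 K = 198.191 meV.
Eᵢ/kT = 0.595385, 1.88202, 4.88418.
Z = Σ gᵢe^(−Eᵢ/kT) = 1·e^(−0.595385) + 1·e^(−1.88202) + 2·e^(−4.88418) = 0.551350 + 0.152282 + 0.0151306 = 0.718763.
P₂ = g₂ e^(−E₂/kT) / Z = 0.0151306/0.718763 = 0.02105.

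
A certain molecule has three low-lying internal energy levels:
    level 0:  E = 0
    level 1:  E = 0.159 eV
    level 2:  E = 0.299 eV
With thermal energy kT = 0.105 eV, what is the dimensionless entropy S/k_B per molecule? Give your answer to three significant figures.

Eᵢ/kT = 0, 1.5143, 2.8476.
Z = Σ e^(−Eᵢ/kT) = e^(−0) + e^(−1.5143) + e^(−2.8476) = 1.0000 + 0.21996 + 0.057983 = 1.2779.
⟨E⟩ = Σ EᵢPᵢ = 0.040935 eV.
S/k_B = ln Z + ⟨E⟩/kT = ln(1.2779) + 0.040935/0.105 = 0.24522 + 0.38986 = 0.635.

0.635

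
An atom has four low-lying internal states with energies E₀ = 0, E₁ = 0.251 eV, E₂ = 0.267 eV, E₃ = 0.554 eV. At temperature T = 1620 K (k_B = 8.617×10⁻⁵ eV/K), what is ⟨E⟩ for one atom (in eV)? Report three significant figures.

k_BT = 8.617×10⁻⁵ × 1620 K = 0.13960 eV.
Eᵢ/kT = 0, 1.7980, 1.9126, 3.9685.
Z = Σ e^(−Eᵢ/kT) = e^(−0) + e^(−1.7980) + e^(−1.9126) + e^(−3.9685) = 1.0000 + 0.16563 + 0.14770 + 0.018902 = 1.3322.
⟨E⟩ = Σ Eᵢ e^(−Eᵢ/kT) / Z = (0·1.0000 + 0.251·0.16563 + 0.267·0.14770 + 0.554·0.018902) / 1.3322 = 0.0687 eV.

0.0687 eV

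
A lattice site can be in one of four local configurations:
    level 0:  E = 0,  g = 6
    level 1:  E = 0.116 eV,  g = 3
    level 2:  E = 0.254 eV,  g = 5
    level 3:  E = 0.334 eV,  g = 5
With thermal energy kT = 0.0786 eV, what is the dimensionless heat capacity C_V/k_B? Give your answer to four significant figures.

Eᵢ/kT = 0, 1.47583, 3.23155, 4.24936.
Z = Σ gᵢe^(−Eᵢ/kT) = 6·e^(−0) + 3·e^(−1.47583) + 5·e^(−3.23155) + 5·e^(−4.24936) = 6.00000 + 0.685767 + 0.197481 + 0.0713668 = 6.95461.
⟨E⟩ = 0.0220783 eV, ⟨E²⟩ = 0.00430359 eV².
C_V/k_B = (⟨E²⟩ − ⟨E⟩²)/(kT)² = (0.00430359 − 0.000487451)/0.00617796 = 0.6177.

0.6177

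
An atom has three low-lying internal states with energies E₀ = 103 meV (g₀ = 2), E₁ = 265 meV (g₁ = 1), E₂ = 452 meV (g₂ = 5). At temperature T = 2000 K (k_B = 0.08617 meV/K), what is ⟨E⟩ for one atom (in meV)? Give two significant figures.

k_BT = 0.08617 × 2000 K = 172.3 meV.
Eᵢ/kT = 0.5978, 1.538, 2.623.
Z = Σ gᵢe^(−Eᵢ/kT) = 2·e^(−0.5978) + 1·e^(−1.538) + 5·e^(−2.623) = 1.100 + 0.2148 + 0.3629 = 1.678.
⟨E⟩ = Σ Eᵢ gᵢe^(−Eᵢ/kT) / Z = (103·1.100 + 265·0.2148 + 452·0.3629) / 1.678 = 200 meV.

200 meV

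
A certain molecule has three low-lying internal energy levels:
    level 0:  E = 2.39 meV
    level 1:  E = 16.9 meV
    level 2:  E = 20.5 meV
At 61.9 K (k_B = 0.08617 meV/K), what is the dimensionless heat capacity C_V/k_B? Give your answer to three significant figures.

0.724

k_BT = 0.08617 × 61.9 K = 5.3339 meV.
Eᵢ/kT = 0.44808, 3.1684, 3.8433.
Z = Σ e^(−Eᵢ/kT) = e^(−0.44808) + e^(−3.1684) + e^(−3.8433) = 0.63885 + 0.042071 + 0.021423 = 0.70234.
⟨E⟩ = 3.8116 meV, ⟨E²⟩ = 35.123 meV².
C_V/k_B = (⟨E²⟩ − ⟨E⟩²)/(kT)² = (35.123 − 14.528)/28.450 = 0.724.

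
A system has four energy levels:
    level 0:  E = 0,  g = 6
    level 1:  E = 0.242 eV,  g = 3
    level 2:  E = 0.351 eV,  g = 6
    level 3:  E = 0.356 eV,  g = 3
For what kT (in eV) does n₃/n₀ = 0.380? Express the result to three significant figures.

1.30 eV

n₃/n₀ = (g₃/g₀) exp[−(E₃−E₀)/kT] = 0.380.
⇒ (E₃−E₀)/kT = ln((3/6)/0.380) = ln(1.3158) = 0.27444.
kT = 0.356 eV / 0.27444 = 1.30 eV.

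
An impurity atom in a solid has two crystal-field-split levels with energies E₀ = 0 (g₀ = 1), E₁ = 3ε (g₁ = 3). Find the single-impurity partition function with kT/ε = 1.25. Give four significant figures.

Eᵢ/kT = 0, 2.40000.
Z = Σ gᵢe^(−Eᵢ/kT) = 1·e^(−0) + 3·e^(−2.40000) = 1.00000 + 0.272154 = 1.27215.

Z = 1.272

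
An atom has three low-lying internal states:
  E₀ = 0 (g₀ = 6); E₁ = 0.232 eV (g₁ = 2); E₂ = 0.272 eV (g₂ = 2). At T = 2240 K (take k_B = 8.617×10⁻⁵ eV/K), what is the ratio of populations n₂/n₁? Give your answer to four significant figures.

k_BT = 8.617×10⁻⁵ × 2240 K = 0.193021 eV.
n₂/n₁ = (g₂/g₁) exp[−(E₂−E₁)/kT] = (2/2) × exp(−(0.040 eV)/(0.193021 eV)) = (2/2) × exp(-0.207231) = 0.8128.

0.8128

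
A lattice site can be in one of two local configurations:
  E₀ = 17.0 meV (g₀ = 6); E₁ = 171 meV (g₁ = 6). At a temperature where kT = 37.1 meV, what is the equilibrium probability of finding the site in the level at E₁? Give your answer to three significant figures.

0.0155

Eᵢ/kT = 0.45822, 4.6092.
Z = Σ gᵢe^(−Eᵢ/kT) = 6·e^(−0.45822) + 6·e^(−4.6092) = 3.7944 + 0.059759 = 3.8542.
P₁ = g₁ e^(−E₁/kT) / Z = 0.059759/3.8542 = 0.0155.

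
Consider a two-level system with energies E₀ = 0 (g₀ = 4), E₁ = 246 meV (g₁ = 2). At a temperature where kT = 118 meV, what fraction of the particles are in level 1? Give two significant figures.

Eᵢ/kT = 0, 2.085.
Z = Σ gᵢe^(−Eᵢ/kT) = 4·e^(−0) + 2·e^(−2.085) = 4.000 + 0.2486 = 4.249.
P₁ = g₁ e^(−E₁/kT) / Z = 0.2486/4.249 = 0.059.

0.059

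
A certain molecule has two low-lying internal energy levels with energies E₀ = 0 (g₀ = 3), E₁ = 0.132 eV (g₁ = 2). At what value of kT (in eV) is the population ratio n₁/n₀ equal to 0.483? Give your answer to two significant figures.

0.41 eV

n₁/n₀ = (g₁/g₀) exp[−(E₁−E₀)/kT] = 0.483.
⇒ (E₁−E₀)/kT = ln((2/3)/0.483) = ln(1.380) = 0.3221.
kT = 0.132 eV / 0.3221 = 0.41 eV.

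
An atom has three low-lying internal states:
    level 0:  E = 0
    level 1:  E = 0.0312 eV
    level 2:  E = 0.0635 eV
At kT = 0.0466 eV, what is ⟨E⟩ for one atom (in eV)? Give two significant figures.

0.018 eV

Eᵢ/kT = 0, 0.6695, 1.363.
Z = Σ e^(−Eᵢ/kT) = e^(−0) + e^(−0.6695) + e^(−1.363) = 1.000 + 0.5120 + 0.2559 = 1.768.
⟨E⟩ = Σ Eᵢ e^(−Eᵢ/kT) / Z = (0·1.000 + 0.0312·0.5120 + 0.0635·0.2559) / 1.768 = 0.018 eV.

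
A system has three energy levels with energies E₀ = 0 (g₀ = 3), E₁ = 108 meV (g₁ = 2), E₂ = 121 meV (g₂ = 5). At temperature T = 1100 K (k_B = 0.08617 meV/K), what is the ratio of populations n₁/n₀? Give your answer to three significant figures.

0.213

k_BT = 0.08617 × 1100 K = 94.787 meV.
n₁/n₀ = (g₁/g₀) exp[−(E₁−E₀)/kT] = (2/3) × exp(−(108 meV)/(94.787 meV)) = (2/3) × exp(-1.1394) = 0.213.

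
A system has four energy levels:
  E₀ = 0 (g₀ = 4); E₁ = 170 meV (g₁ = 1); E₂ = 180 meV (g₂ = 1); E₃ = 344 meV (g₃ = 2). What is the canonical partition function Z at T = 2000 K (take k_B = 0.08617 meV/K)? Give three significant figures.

k_BT = 0.08617 × 2000 K = 172.34 meV.
Eᵢ/kT = 0, 0.98642, 1.0444, 1.9961.
Z = Σ gᵢe^(−Eᵢ/kT) = 4·e^(−0) + 1·e^(−0.98642) + 1·e^(−1.0444) + 2·e^(−1.9961) = 4.0000 + 0.37291 + 0.35190 + 0.27173 = 4.9965.

Z = 5.00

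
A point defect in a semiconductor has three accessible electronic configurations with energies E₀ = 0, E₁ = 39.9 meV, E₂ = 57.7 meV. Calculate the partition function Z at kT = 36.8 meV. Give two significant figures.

Eᵢ/kT = 0, 1.084, 1.568.
Z = Σ e^(−Eᵢ/kT) = e^(−0) + e^(−1.084) + e^(−1.568) = 1.000 + 0.3382 + 0.2085 = 1.547.

Z = 1.5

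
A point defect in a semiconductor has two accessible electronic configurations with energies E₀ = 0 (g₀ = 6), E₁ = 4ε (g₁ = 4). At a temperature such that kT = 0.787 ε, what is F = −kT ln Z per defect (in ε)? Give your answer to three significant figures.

Eᵢ/kT = 0, 5.0826.
Z = Σ gᵢe^(−Eᵢ/kT) = 6·e^(−0) + 4·e^(−5.0826) = 6.0000 + 0.024815 = 6.0248.
F = −kT ln Z = −0.787 × ln(6.0248) = −0.787 × 1.7959 = -1.41 ε.

-1.41 ε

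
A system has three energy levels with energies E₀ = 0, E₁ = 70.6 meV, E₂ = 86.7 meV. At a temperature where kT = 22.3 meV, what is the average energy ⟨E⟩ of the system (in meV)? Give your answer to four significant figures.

Eᵢ/kT = 0, 3.16592, 3.88789.
Z = Σ e^(−Eᵢ/kT) = e^(−0) + e^(−3.16592) + e^(−3.88789) = 1.00000 + 0.0421753 + 0.0204885 = 1.06266.
⟨E⟩ = Σ Eᵢ e^(−Eᵢ/kT) / Z = (0·1.00000 + 70.6·0.0421753 + 86.7·0.0204885) / 1.06266 = 4.474 meV.

4.474 meV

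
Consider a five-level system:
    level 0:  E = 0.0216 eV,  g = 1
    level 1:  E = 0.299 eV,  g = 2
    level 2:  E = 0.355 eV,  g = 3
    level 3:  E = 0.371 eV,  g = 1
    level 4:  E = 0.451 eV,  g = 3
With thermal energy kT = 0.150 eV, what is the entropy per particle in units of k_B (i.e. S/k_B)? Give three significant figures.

Eᵢ/kT = 0.14400, 1.9933, 2.3667, 2.4733, 3.0067.
Z = Σ gᵢe^(−Eᵢ/kT) = 1·e^(−0.14400) + 2·e^(−1.9933) + 3·e^(−2.3667) + 1·e^(−2.4733) + 3·e^(−3.0067) = 0.86589 + 0.27249 + 0.28137 + 0.084306 + 0.14836 = 1.6524.
⟨E⟩ = Σ EᵢPᵢ = 0.18050 eV.
S/k_B = ln Z + ⟨E⟩/kT = ln(1.6524) + 0.18050/0.150 = 0.50223 + 1.2033 = 1.71.

1.71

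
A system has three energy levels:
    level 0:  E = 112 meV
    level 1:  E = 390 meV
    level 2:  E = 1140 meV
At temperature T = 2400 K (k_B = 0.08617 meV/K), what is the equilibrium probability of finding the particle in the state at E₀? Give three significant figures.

k_BT = 0.08617 × 2400 K = 206.81 meV.
Eᵢ/kT = 0.54156, 1.8858, 5.5123.
Z = Σ e^(−Eᵢ/kT) = e^(−0.54156) + e^(−1.8858) + e^(−5.5123) = 0.58184 + 0.15171 + 0.0040368 = 0.73759.
P₀ = e^(−E₀/kT) / Z = 0.58184/0.73759 = 0.789.

0.789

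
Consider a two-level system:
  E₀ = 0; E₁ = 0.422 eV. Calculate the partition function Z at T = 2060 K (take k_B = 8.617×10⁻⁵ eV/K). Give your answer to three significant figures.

k_BT = 8.617×10⁻⁵ × 2060 K = 0.17751 eV.
Eᵢ/kT = 0, 2.3773.
Z = Σ e^(−Eᵢ/kT) = e^(−0) + e^(−2.3773) = 1.0000 + 0.092801 = 1.0928.

Z = 1.09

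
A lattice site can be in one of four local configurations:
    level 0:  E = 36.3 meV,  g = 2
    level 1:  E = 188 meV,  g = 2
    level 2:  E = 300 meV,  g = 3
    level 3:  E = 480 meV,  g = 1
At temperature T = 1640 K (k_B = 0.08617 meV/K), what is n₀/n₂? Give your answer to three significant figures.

4.31

k_BT = 0.08617 × 1640 K = 141.32 meV.
n₀/n₂ = (g₀/g₂) exp[−(E₀−E₂)/kT] = (2/3) × exp(−(-263.7 meV)/(141.32 meV)) = (2/3) × exp(1.8660) = 4.31.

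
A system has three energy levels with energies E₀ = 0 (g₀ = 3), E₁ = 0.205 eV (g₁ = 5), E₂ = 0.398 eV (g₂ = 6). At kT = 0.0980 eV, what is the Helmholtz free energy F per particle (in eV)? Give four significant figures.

Eᵢ/kT = 0, 2.09184, 4.06122.
Z = Σ gᵢe^(−Eᵢ/kT) = 3·e^(−0) + 5·e^(−2.09184) + 6·e^(−4.06122) = 3.00000 + 0.617299 + 0.103368 = 3.72067.
F = −kT ln Z = −0.0980 × ln(3.72067) = −0.0980 × 1.31390 = -0.1288 eV.

-0.1288 eV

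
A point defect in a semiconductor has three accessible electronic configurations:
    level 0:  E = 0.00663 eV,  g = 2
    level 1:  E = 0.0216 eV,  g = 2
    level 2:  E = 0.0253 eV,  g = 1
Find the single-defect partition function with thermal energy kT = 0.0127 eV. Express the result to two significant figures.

Eᵢ/kT = 0.5220, 1.701, 1.992.
Z = Σ gᵢe^(−Eᵢ/kT) = 2·e^(−0.5220) + 2·e^(−1.701) + 1·e^(−1.992) = 1.187 + 0.3650 + 0.1364 = 1.688.

Z = 1.7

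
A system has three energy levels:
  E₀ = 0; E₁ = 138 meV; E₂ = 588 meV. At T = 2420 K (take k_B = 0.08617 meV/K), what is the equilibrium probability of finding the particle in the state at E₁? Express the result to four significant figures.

0.3275

k_BT = 0.08617 × 2420 K = 208.531 meV.
Eᵢ/kT = 0, 0.661772, 2.81972.
Z = Σ e^(−Eᵢ/kT) = e^(−0) + e^(−0.661772) + e^(−2.81972) = 1.00000 + 0.515936 + 0.0596226 = 1.57556.
P₁ = e^(−E₁/kT) / Z = 0.515936/1.57556 = 0.3275.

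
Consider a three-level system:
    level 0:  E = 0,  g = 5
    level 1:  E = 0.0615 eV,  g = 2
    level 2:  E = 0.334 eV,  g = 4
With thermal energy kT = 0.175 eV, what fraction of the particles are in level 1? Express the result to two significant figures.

0.20

Eᵢ/kT = 0, 0.3514, 1.909.
Z = Σ gᵢe^(−Eᵢ/kT) = 5·e^(−0) + 2·e^(−0.3514) + 4·e^(−1.909) = 5.000 + 1.407 + 0.5929 = 7.000.
P₁ = g₁ e^(−E₁/kT) / Z = 1.407/7.000 = 0.20.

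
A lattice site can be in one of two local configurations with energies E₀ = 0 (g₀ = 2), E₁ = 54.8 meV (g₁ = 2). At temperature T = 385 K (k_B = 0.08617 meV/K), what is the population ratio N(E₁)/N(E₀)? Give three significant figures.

k_BT = 0.08617 × 385 K = 33.175 meV.
n₁/n₀ = (g₁/g₀) exp[−(E₁−E₀)/kT] = (2/2) × exp(−(54.8 meV)/(33.175 meV)) = (2/2) × exp(-1.6518) = 0.192.

0.192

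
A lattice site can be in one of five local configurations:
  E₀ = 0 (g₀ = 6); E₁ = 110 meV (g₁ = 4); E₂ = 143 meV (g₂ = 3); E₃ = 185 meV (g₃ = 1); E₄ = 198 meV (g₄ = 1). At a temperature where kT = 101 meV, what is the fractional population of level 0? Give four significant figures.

Eᵢ/kT = 0, 1.08911, 1.41584, 1.83168, 1.96040.
Z = Σ gᵢe^(−Eᵢ/kT) = 6·e^(−0) + 4·e^(−1.08911) + 3·e^(−1.41584) + 1·e^(−1.83168) + 1·e^(−1.96040) = 6.00000 + 1.34606 + 0.728165 + 0.160144 + 0.140802 = 8.37517.
P₀ = g₀ e^(−E₀/kT) / Z = 6.00000/8.37517 = 0.7164.

0.7164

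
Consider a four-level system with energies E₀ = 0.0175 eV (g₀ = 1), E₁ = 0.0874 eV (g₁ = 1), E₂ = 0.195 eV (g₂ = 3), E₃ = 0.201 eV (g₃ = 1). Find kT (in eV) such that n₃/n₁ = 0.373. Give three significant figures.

n₃/n₁ = (g₃/g₁) exp[−(E₃−E₁)/kT] = 0.373.
⇒ (E₃−E₁)/kT = ln((1/1)/0.373) = ln(2.6810) = 0.98619.
kT = 0.1136 eV / 0.98619 = 0.115 eV.

0.115 eV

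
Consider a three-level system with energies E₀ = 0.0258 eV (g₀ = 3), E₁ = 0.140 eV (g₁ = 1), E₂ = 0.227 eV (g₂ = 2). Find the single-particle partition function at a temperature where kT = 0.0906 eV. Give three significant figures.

Z = 2.63

Eᵢ/kT = 0.28477, 1.5453, 2.5055.
Z = Σ gᵢe^(−Eᵢ/kT) = 3·e^(−0.28477) + 1·e^(−1.5453) + 2·e^(−2.5055) = 2.2566 + 0.21325 + 0.16327 = 2.6331.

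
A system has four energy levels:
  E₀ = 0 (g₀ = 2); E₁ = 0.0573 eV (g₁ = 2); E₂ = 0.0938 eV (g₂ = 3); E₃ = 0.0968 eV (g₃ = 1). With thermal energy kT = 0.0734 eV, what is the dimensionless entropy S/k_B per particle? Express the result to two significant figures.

1.9

Eᵢ/kT = 0, 0.7807, 1.278, 1.319.
Z = Σ gᵢe^(−Eᵢ/kT) = 2·e^(−0) + 2·e^(−0.7807) + 3·e^(−1.278) + 1·e^(−1.319) = 2.000 + 0.9162 + 0.8358 + 0.2674 = 4.019.
⟨E⟩ = Σ EᵢPᵢ = 0.03901 eV.
S/k_B = ln Z + ⟨E⟩/kT = ln(4.019) + 0.03901/0.0734 = 1.391 + 0.5315 = 1.9.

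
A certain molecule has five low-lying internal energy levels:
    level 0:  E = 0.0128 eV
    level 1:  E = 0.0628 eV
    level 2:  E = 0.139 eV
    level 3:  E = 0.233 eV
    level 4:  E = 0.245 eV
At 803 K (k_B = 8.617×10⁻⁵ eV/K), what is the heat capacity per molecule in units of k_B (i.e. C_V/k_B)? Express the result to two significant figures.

k_BT = 8.617×10⁻⁵ × 803 K = 0.06919 eV.
Eᵢ/kT = 0.1850, 0.9076, 2.009, 3.368, 3.541.
Z = Σ e^(−Eᵢ/kT) = e^(−0.1850) + e^(−0.9076) + e^(−2.009) + e^(−3.368) + e^(−3.541) = 0.8311 + 0.4035 + 0.1341 + 0.03446 + 0.02898 = 1.432.
⟨E⟩ = 0.04871 eV, ⟨E²⟩ = 0.005537 eV².
C_V/k_B = (⟨E²⟩ − ⟨E⟩²)/(kT)² = (0.005537 − 0.002373)/0.004787 = 0.66.

0.66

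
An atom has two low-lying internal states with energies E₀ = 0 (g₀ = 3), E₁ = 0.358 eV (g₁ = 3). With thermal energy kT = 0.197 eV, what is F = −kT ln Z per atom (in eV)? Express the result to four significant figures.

-0.2461 eV

Eᵢ/kT = 0, 1.81726.
Z = Σ gᵢe^(−Eᵢ/kT) = 3·e^(−0) + 3·e^(−1.81726) = 3.00000 + 0.487411 = 3.48741.
F = −kT ln Z = −0.197 × ln(3.48741) = −0.197 × 1.24916 = -0.2461 eV.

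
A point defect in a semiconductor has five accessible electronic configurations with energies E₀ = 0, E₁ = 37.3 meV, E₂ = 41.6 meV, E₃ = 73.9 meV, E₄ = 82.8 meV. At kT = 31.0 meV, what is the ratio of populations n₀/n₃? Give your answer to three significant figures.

n₀/n₃ = exp[−(E₀−E₃)/kT] = exp(−(-73.9 meV)/(31.0 meV)) = exp(2.3839) = 10.8.

10.8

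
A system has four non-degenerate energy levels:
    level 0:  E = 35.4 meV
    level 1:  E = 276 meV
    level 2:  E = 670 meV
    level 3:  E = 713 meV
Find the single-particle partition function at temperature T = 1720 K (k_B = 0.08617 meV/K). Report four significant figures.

Z = 0.9619

k_BT = 0.08617 × 1720 K = 148.212 meV.
Eᵢ/kT = 0.238847, 1.86220, 4.52055, 4.81068.
Z = Σ e^(−Eᵢ/kT) = e^(−0.238847) + e^(−1.86220) + e^(−4.52055) + e^(−4.81068) = 0.787535 + 0.155331 + 0.0108830 + 0.00814232 = 0.961891.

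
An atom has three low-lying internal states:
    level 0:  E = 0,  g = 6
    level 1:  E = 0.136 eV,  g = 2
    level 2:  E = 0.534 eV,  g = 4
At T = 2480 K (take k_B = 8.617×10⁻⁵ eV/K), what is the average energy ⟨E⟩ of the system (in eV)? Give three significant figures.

k_BT = 8.617×10⁻⁵ × 2480 K = 0.21370 eV.
Eᵢ/kT = 0, 0.63641, 2.4988.
Z = Σ gᵢe^(−Eᵢ/kT) = 6·e^(−0) + 2·e^(−0.63641) + 4·e^(−2.4988) = 6.0000 + 1.0584 + 0.32873 = 7.3871.
⟨E⟩ = Σ Eᵢ gᵢe^(−Eᵢ/kT) / Z = (0·6.0000 + 0.136·1.0584 + 0.534·0.32873) / 7.3871 = 0.0432 eV.

0.0432 eV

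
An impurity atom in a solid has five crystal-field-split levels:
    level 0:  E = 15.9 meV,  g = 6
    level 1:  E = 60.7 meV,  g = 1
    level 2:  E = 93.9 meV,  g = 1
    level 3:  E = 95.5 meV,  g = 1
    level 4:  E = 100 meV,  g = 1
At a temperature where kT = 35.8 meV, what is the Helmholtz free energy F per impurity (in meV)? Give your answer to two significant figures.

Eᵢ/kT = 0.4441, 1.696, 2.623, 2.668, 2.793.
Z = Σ gᵢe^(−Eᵢ/kT) = 6·e^(−0.4441) + 1·e^(−1.696) + 1·e^(−2.623) + 1·e^(−2.668) + 1·e^(−2.793) = 3.848 + 0.1834 + 0.07258 + 0.06939 + 0.06124 = 4.235.
F = −kT ln Z = −35.8 × ln(4.235) = −35.8 × 1.443 = -52 meV.

-52 meV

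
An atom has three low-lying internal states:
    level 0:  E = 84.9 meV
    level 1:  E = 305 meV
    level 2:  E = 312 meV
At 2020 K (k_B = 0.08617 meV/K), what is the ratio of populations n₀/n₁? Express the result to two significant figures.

3.5

k_BT = 0.08617 × 2020 K = 174.1 meV.
n₀/n₁ = exp[−(E₀−E₁)/kT] = exp(−(-220.1 meV)/(174.1 meV)) = exp(1.264) = 3.5.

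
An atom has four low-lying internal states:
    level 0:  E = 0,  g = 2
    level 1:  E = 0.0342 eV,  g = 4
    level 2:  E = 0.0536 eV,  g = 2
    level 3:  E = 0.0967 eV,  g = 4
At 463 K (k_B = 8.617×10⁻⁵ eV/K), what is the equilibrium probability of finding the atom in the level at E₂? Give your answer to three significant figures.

0.114

k_BT = 8.617×10⁻⁵ × 463 K = 0.039897 eV.
Eᵢ/kT = 0, 0.85721, 1.3435, 2.4237.
Z = Σ gᵢe^(−Eᵢ/kT) = 2·e^(−0) + 4·e^(−0.85721) + 2·e^(−1.3435) + 4·e^(−2.4237) = 2.0000 + 1.6974 + 0.52186 + 0.35437 = 4.5736.
P₂ = g₂ e^(−E₂/kT) / Z = 0.52186/4.5736 = 0.114.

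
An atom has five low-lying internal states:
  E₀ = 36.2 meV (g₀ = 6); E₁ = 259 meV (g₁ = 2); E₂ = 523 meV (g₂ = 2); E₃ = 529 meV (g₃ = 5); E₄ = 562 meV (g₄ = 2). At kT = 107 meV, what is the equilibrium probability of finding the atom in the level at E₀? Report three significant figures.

Eᵢ/kT = 0.33832, 2.4206, 4.8879, 4.9439, 5.2523.
Z = Σ gᵢe^(−Eᵢ/kT) = 6·e^(−0.33832) + 2·e^(−2.4206) + 2·e^(−4.8879) + 5·e^(−4.9439) + 2·e^(−5.2523) = 4.2778 + 0.17774 + 0.015074 + 0.035634 + 0.010471 = 4.5167.
P₀ = g₀ e^(−E₀/kT) / Z = 4.2778/4.5167 = 0.947.

0.947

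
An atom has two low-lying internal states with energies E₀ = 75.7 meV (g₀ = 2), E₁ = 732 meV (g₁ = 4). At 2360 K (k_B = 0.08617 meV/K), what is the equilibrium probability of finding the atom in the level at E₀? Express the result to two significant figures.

0.93

k_BT = 0.08617 × 2360 K = 203.4 meV.
Eᵢ/kT = 0.3722, 3.599.
Z = Σ gᵢe^(−Eᵢ/kT) = 2·e^(−0.3722) + 4·e^(−3.599) = 1.378 + 0.1094 = 1.487.
P₀ = g₀ e^(−E₀/kT) / Z = 1.378/1.487 = 0.93.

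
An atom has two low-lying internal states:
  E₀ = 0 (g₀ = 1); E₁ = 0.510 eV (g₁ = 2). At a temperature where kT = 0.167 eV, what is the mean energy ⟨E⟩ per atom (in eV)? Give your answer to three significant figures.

0.0440 eV

Eᵢ/kT = 0, 3.0539.
Z = Σ gᵢe^(−Eᵢ/kT) = 1·e^(−0) + 2·e^(−3.0539) = 1.0000 + 0.094349 = 1.0943.
⟨E⟩ = Σ Eᵢ gᵢe^(−Eᵢ/kT) / Z = (0·1.0000 + 0.510·0.094349) / 1.0943 = 0.0440 eV.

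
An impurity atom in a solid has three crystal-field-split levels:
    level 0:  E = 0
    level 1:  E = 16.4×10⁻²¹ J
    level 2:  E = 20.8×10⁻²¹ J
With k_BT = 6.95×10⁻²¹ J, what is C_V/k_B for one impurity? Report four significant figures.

0.7457

Eᵢ/kT = 0, 2.35971, 2.99281.
Z = Σ e^(−Eᵢ/kT) = e^(−0) + e^(−2.35971) + e^(−2.99281) = 1.00000 + 0.0944476 + 0.0501463 = 1.14459.
⟨E⟩ = 2.26455, ⟨E²⟩ = 41.1483.
C_V/k_B = (⟨E²⟩ − ⟨E⟩²)/(kT)² = (41.1483 − 5.12819)/48.3025 = 0.7457.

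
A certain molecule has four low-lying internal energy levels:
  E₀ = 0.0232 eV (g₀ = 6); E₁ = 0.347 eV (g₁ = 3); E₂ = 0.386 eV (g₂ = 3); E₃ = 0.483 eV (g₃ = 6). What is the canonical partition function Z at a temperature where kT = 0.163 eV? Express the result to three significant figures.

Eᵢ/kT = 0.14233, 2.1288, 2.3681, 2.9632.
Z = Σ gᵢe^(−Eᵢ/kT) = 6·e^(−0.14233) + 3·e^(−2.1288) + 3·e^(−2.3681) + 6·e^(−2.9632) = 5.2040 + 0.35694 + 0.28098 + 0.30992 = 6.1518.

Z = 6.15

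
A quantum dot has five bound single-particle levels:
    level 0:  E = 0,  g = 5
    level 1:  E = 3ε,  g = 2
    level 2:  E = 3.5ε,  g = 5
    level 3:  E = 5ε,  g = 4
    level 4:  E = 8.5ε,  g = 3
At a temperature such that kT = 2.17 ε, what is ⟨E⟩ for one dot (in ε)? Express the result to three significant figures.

1.08 ε

Eᵢ/kT = 0, 1.3825, 1.6129, 2.3041, 3.9171.
Z = Σ gᵢe^(−Eᵢ/kT) = 5·e^(−0) + 2·e^(−1.3825) + 5·e^(−1.6129) + 4·e^(−2.3041) + 3·e^(−3.9171) = 5.0000 + 0.50190 + 0.99654 + 0.39939 + 0.059696 = 6.9575.
⟨E⟩ = Σ Eᵢ gᵢe^(−Eᵢ/kT) / Z = (0·5.0000 + 3·0.50190 + 3.5·0.99654 + 5·0.39939 + 8.5·0.059696) / 6.9575 = 1.08 ε.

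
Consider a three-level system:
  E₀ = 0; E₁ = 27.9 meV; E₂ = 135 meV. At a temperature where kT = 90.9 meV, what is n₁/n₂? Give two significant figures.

n₁/n₂ = exp[−(E₁−E₂)/kT] = exp(−(-107.1 meV)/(90.9 meV)) = exp(1.178) = 3.2.

3.2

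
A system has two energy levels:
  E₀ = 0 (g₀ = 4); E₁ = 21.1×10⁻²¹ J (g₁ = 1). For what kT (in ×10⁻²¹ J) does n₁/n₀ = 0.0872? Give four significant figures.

20.03 ×10⁻²¹ J

n₁/n₀ = (g₁/g₀) exp[−(E₁−E₀)/kT] = 0.0872.
⇒ (E₁−E₀)/kT = ln((1/4)/0.0872) = ln(2.86697) = 1.05326.
kT = 21.1 ×10⁻²¹ J / 1.05326 = 20.03 ×10⁻²¹ J.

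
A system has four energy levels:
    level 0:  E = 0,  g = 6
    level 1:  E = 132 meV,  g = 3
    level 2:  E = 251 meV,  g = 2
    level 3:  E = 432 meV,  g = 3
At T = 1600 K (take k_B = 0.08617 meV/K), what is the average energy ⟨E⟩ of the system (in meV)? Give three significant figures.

38.1 meV

k_BT = 0.08617 × 1600 K = 137.87 meV.
Eᵢ/kT = 0, 0.95742, 1.8206, 3.1334.
Z = Σ gᵢe^(−Eᵢ/kT) = 6·e^(−0) + 3·e^(−0.95742) + 2·e^(−1.8206) + 3·e^(−3.1334) = 6.0000 + 1.1516 + 0.32386 + 0.13071 = 7.6062.
⟨E⟩ = Σ Eᵢ gᵢe^(−Eᵢ/kT) / Z = (0·6.0000 + 132·1.1516 + 251·0.32386 + 432·0.13071) / 7.6062 = 38.1 meV.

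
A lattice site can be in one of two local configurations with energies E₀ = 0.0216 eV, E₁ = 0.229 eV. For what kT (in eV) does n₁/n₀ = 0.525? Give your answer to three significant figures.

0.322 eV

n₁/n₀ = exp[−(E₁−E₀)/kT] = 0.525.
⇒ (E₁−E₀)/kT = ln(1/0.525) = ln(1.9048) = 0.64438.
kT = 0.2074 eV / 0.64438 = 0.322 eV.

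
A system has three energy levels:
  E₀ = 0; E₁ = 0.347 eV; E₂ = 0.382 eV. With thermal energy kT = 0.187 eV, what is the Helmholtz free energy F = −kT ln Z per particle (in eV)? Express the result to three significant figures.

Eᵢ/kT = 0, 1.8556, 2.0428.
Z = Σ e^(−Eᵢ/kT) = e^(−0) + e^(−1.8556) + e^(−2.0428) = 1.0000 + 0.15636 + 0.12967 = 1.2860.
F = −kT ln Z = −0.187 × ln(1.2860) = −0.187 × 0.25154 = -0.0470 eV.

-0.0470 eV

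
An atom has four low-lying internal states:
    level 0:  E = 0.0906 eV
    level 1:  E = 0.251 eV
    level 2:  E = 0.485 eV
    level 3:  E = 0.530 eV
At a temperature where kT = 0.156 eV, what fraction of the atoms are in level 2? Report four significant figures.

Eᵢ/kT = 0.580769, 1.60897, 3.10897, 3.39744.
Z = Σ e^(−Eᵢ/kT) = e^(−0.580769) + e^(−1.60897) + e^(−3.10897) + e^(−3.39744) = 0.559468 + 0.200094 + 0.0446469 + 0.0334588 = 0.837668.
P₂ = e^(−E₂/kT) / Z = 0.0446469/0.837668 = 0.05330.

0.05330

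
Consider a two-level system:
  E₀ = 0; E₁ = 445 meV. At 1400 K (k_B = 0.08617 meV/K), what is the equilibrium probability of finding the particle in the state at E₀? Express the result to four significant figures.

0.9756

k_BT = 0.08617 × 1400 K = 120.638 meV.
Eᵢ/kT = 0, 3.68872.
Z = Σ e^(−Eᵢ/kT) = e^(−0) + e^(−3.68872) = 1.00000 + 0.0250040 = 1.02500.
P₀ = e^(−E₀/kT) / Z = 1.00000/1.02500 = 0.9756.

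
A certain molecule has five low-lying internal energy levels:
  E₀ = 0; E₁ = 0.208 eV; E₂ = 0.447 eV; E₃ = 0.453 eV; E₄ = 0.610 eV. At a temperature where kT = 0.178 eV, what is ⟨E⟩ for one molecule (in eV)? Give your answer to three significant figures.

0.104 eV

Eᵢ/kT = 0, 1.1685, 2.5112, 2.5449, 3.4270.
Z = Σ e^(−Eᵢ/kT) = e^(−0) + e^(−1.1685) + e^(−2.5112) + e^(−2.5449) + e^(−3.4270) = 1.0000 + 0.31083 + 0.081171 + 0.078481 + 0.032484 = 1.5030.
⟨E⟩ = Σ Eᵢ e^(−Eᵢ/kT) / Z = (0·1.0000 + 0.208·0.31083 + 0.447·0.081171 + 0.453·0.078481 + 0.610·0.032484) / 1.5030 = 0.104 eV.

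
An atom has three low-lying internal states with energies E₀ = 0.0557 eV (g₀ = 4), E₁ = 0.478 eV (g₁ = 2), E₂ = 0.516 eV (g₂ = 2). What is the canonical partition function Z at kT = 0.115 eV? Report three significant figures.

Eᵢ/kT = 0.48435, 4.1565, 4.4870.
Z = Σ gᵢe^(−Eᵢ/kT) = 4·e^(−0.48435) + 2·e^(−4.1565) + 2·e^(−4.4870) = 2.4644 + 0.031325 + 0.022509 = 2.5182.

Z = 2.52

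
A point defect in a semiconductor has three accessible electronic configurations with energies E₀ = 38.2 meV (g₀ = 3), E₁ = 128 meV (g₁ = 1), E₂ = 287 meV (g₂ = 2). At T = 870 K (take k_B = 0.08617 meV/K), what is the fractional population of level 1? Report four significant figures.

0.08946

k_BT = 0.08617 × 870 K = 74.9679 meV.
Eᵢ/kT = 0.509551, 1.70740, 3.82831.
Z = Σ gᵢe^(−Eᵢ/kT) = 3·e^(−0.509551) + 1·e^(−1.70740) + 2·e^(−3.82831) = 1.80230 + 0.181337 + 0.0434927 = 2.02713.
P₁ = g₁ e^(−E₁/kT) / Z = 0.181337/2.02713 = 0.08946.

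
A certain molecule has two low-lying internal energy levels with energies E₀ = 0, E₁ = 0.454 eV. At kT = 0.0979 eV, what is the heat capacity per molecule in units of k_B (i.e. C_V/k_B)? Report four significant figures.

Eᵢ/kT = 0, 4.63739.
Z = Σ e^(−Eᵢ/kT) = e^(−0) + e^(−4.63739) = 1.00000 + 0.00968294 = 1.00968.
⟨E⟩ = 0.00435391 eV, ⟨E²⟩ = 0.00197667 eV².
C_V/k_B = (⟨E²⟩ − ⟨E⟩²)/(kT)² = (0.00197667 − 0.0000189565)/0.00958441 = 0.2043.

0.2043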